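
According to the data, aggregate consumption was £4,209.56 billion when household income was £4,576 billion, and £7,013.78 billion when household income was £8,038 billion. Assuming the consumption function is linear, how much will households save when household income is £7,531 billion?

S = 927.89

MPC = (7013.78 − 4209.56)/(8038 − 4576) = 2804.22/3462 = 0.81
a = 4209.56 − 0.81(4576) = 4209.56 − 3706.56 = 503
C = 503 + 0.81(7531) = 6603.11
S = 7531 − 6603.11 = 927.89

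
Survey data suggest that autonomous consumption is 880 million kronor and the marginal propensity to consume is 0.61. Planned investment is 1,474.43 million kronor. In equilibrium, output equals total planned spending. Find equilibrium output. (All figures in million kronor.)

Y = C + I = 880 + 0.61Y + 1474.43
Y − 0.61Y = 2354.43
0.39Y = 2354.43, so Y = 2354.43/0.39 = 6037

Y = 6037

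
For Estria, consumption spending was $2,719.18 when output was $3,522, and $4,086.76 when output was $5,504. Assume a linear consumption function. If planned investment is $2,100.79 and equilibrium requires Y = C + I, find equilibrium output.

Y = 7709

MPC = (4086.76 − 2719.18)/(5504 − 3522) = 1367.58/1982 = 0.69
a = 2719.18 − 0.69(3522) = 289
Equilibrium: Y = 289 + 0.69Y + 2100.79
0.31Y = 2389.79, so Y = 2389.79/0.31 = 7709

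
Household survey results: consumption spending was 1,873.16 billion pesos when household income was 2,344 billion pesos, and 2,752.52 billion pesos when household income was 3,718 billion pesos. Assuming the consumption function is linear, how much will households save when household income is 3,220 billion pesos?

S = 786.2

MPC = (2752.52 − 1873.16)/(3718 − 2344) = 879.36/1374 = 0.64
a = 1873.16 − 0.64(2344) = 1873.16 − 1500.16 = 373
C = 373 + 0.64(3220) = 2433.8
S = 3220 − 2433.8 = 786.2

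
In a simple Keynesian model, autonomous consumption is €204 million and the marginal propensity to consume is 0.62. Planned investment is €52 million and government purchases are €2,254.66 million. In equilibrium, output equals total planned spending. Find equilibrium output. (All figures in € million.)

Y = C + I + G = 204 + 0.62Y + 52 + 2254.66
Y − 0.62Y = 2510.66
0.38Y = 2510.66, so Y = 2510.66/0.38 = 6607

Y = 6607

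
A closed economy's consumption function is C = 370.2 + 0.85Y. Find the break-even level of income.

At break-even, C = Y: 370.2 + 0.85Y = Y
0.15Y = 370.2, so Y = 370.2/0.15 = 2468

Y = 2468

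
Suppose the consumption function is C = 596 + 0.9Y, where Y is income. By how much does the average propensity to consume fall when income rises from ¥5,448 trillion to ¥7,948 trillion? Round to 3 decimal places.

At Y = 5448: C = 596 + 0.9(5448) = 5499.2, APC = 5499.2/5448 = 1.0094
At Y = 7948: C = 7749.2, APC = 7749.2/7948 = 0.9750
Fall in APC = 1.0094 − 0.9750 = 0.0344 ≈ 0.034

ΔAPC = 0.034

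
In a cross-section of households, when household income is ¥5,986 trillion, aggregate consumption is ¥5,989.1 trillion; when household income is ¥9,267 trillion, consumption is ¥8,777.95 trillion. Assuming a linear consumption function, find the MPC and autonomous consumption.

MPC = ΔC/ΔY = (8777.95 − 5989.1)/(9267 − 5986) = 2788.85/3281 = 0.85
a = C − MPC·Y = 5989.1 − 0.85(5986) = 5989.1 − 5088.1 = 901

MPC = 0.85; a = 901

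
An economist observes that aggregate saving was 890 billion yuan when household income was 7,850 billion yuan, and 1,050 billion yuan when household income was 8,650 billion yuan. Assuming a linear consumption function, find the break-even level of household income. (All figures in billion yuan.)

Y = 3400

MPS = ΔS/ΔY = (1050 − 890)/(8650 − 7850) = 160/800 = 0.2
MPC = 1 − MPS = 0.8
From S(7850) = 890: −a + 0.2(7850) = 890, so a = 1570 − 890 = 680
Break-even (S = 0): Y = a/MPS = 680/0.2 = 3400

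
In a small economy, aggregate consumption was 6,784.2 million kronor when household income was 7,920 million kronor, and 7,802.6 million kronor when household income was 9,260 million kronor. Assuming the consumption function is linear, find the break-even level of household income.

Y = 3187.5

MPC = (7802.6 − 6784.2)/(9260 − 7920) = 1018.4/1340 = 0.76
a = 6784.2 − 0.76(7920) = 6784.2 − 6019.2 = 765
Break-even: Y = a/(1−MPC) = 765/0.24 = 3187.5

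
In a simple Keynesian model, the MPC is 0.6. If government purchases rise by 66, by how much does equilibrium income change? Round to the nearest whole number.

The multiplier is 1/(1 − MPC) = 1/0.4.
ΔY = 66/0.4 = 165.00 ≈ 165

ΔY ≈ 165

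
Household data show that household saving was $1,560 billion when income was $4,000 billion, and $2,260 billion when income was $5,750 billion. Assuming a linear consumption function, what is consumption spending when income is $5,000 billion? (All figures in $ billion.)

C = 3040

MPS = ΔS/ΔY = (2260 − 1560)/(5750 − 4000) = 700/1750 = 0.4
MPC = 1 − MPS = 0.6
Autonomous saving = 1560 − 0.4(4000) = -40, so a = 40
C = 40 + 0.6(5000) = 40 + 3000 = 3040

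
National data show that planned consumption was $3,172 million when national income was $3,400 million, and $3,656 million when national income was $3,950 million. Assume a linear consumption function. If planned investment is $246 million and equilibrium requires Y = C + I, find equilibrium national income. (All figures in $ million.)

MPC = (3656 − 3172)/(3950 − 3400) = 484/550 = 0.88
a = 3172 − 0.88(3400) = 180
Equilibrium: Y = 180 + 0.88Y + 246
0.12Y = 426, so Y = 426/0.12 = 3550

Y = 3550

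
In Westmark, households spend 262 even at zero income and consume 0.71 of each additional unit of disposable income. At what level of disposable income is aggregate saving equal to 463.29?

Y = 2501

S = Y − C = -262 + 0.29Y
-262 + 0.29Y = 463.29, so 0.29Y = 725.29 and Y = 2501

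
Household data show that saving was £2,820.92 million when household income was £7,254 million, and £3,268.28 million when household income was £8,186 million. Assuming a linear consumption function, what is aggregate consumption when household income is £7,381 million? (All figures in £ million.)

C = 4499.12

MPS = ΔS/ΔY = (3268.28 − 2820.92)/(8186 − 7254) = 447.36/932 = 0.48
MPC = 1 − MPS = 0.52
Autonomous saving = 2820.92 − 0.48(7254) = -661, so a = 661
C = 661 + 0.52(7381) = 661 + 3838.12 = 4499.12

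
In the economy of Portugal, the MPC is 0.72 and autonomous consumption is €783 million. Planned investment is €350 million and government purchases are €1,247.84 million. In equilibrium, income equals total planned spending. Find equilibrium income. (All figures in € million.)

Y = 8503

Y = C + I + G = 783 + 0.72Y + 350 + 1247.84
Y − 0.72Y = 2380.84
0.28Y = 2380.84, so Y = 2380.84/0.28 = 8503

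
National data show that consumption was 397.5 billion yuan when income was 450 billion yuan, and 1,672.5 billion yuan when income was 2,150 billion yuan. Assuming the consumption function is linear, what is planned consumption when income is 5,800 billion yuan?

MPC = (1672.5 − 397.5)/(2150 − 450) = 1275/1700 = 0.75
a = 397.5 − 0.75(450) = 397.5 − 337.5 = 60
C = 60 + 0.75(5800) = 60 + 4350 = 4410

C = 4410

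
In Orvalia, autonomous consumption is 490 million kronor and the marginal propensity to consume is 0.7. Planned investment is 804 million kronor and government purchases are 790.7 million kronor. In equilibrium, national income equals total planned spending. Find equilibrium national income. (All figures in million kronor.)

Y = 6949

Y = C + I + G = 490 + 0.7Y + 804 + 790.7
Y − 0.7Y = 2084.7
0.3Y = 2084.7, so Y = 2084.7/0.3 = 6949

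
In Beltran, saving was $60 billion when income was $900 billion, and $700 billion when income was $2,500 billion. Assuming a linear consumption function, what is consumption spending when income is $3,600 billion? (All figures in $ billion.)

MPS = ΔS/ΔY = (700 − 60)/(2500 − 900) = 640/1600 = 0.4
MPC = 1 − MPS = 0.6
Autonomous saving = 60 − 0.4(900) = -300, so a = 300
C = 300 + 0.6(3600) = 300 + 2160 = 2460

C = 2460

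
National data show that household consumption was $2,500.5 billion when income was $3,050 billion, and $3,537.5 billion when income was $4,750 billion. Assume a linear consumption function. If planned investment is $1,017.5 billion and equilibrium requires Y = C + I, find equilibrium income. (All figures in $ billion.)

MPC = (3537.5 − 2500.5)/(4750 − 3050) = 1037/1700 = 0.61
a = 2500.5 − 0.61(3050) = 640
Equilibrium: Y = 640 + 0.61Y + 1017.5
0.39Y = 1657.5, so Y = 1657.5/0.39 = 4250

Y = 4250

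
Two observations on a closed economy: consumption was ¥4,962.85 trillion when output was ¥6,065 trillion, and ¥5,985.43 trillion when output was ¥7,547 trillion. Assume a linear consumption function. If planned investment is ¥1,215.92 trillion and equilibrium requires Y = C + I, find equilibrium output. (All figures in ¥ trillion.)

Y = 6432

MPC = (5985.43 − 4962.85)/(7547 − 6065) = 1022.58/1482 = 0.69
a = 4962.85 − 0.69(6065) = 778
Equilibrium: Y = 778 + 0.69Y + 1215.92
0.31Y = 1993.92, so Y = 1993.92/0.31 = 6432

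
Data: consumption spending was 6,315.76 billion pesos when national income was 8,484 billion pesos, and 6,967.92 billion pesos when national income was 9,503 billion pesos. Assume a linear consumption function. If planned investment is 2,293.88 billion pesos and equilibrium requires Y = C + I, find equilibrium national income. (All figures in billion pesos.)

Y = 8833

MPC = (6967.92 − 6315.76)/(9503 − 8484) = 652.16/1019 = 0.64
a = 6315.76 − 0.64(8484) = 886
Equilibrium: Y = 886 + 0.64Y + 2293.88
0.36Y = 3179.88, so Y = 3179.88/0.36 = 8833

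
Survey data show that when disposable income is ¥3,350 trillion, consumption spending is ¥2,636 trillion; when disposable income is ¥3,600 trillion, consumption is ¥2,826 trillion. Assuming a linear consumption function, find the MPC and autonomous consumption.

MPC = 0.76; a = 90

MPC = ΔC/ΔY = (2826 − 2636)/(3600 − 3350) = 190/250 = 0.76
a = C − MPC·Y = 2636 − 0.76(3350) = 2636 − 2546 = 90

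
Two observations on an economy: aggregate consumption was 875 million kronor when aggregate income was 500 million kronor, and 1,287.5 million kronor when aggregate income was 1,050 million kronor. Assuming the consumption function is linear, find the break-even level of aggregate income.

MPC = (1287.5 − 875)/(1050 − 500) = 412.5/550 = 0.75
a = 875 − 0.75(500) = 875 − 375 = 500
Break-even: Y = a/(1−MPC) = 500/0.25 = 2000

Y = 2000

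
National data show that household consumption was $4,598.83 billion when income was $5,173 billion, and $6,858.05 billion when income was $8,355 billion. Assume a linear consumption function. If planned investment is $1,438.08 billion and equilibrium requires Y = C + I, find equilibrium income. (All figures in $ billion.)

Y = 8152

MPC = (6858.05 − 4598.83)/(8355 − 5173) = 2259.22/3182 = 0.71
a = 4598.83 − 0.71(5173) = 926
Equilibrium: Y = 926 + 0.71Y + 1438.08
0.29Y = 2364.08, so Y = 2364.08/0.29 = 8152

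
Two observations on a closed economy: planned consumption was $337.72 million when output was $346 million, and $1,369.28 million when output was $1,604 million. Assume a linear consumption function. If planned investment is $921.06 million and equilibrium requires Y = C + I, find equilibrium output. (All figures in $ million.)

MPC = (1369.28 − 337.72)/(1604 − 346) = 1031.56/1258 = 0.82
a = 337.72 − 0.82(346) = 54
Equilibrium: Y = 54 + 0.82Y + 921.06
0.18Y = 975.06, so Y = 975.06/0.18 = 5417

Y = 5417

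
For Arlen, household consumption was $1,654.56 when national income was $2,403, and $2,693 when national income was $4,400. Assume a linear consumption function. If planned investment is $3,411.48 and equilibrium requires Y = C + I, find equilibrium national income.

Y = 7951

MPC = (2693 − 1654.56)/(4400 − 2403) = 1038.44/1997 = 0.52
a = 1654.56 − 0.52(2403) = 405
Equilibrium: Y = 405 + 0.52Y + 3411.48
0.48Y = 3816.48, so Y = 3816.48/0.48 = 7951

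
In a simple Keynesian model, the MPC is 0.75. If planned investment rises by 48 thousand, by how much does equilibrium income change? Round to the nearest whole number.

The multiplier is 1/(1 − MPC) = 1/0.25.
ΔY = 48/0.25 = 192.00 ≈ 192

ΔY ≈ 192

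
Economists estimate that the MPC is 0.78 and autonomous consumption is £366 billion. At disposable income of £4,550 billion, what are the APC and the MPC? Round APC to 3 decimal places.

APC = 0.860; MPC = 0.78

MPC = 0.78 (the slope of the consumption function)
C = 366 + 0.78(4550) = 3915, so APC = 3915/4550 = 0.860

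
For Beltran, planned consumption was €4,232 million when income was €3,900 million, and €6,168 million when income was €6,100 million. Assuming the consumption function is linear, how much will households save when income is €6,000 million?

S = -80

MPC = (6168 − 4232)/(6100 − 3900) = 1936/2200 = 0.88
a = 4232 − 0.88(3900) = 4232 − 3432 = 800
C = 800 + 0.88(6000) = 6080
S = 6000 − 6080 = -80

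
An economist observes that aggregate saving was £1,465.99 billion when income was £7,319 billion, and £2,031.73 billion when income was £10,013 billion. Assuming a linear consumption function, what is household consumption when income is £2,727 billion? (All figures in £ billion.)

MPS = ΔS/ΔY = (2031.73 − 1465.99)/(10013 − 7319) = 565.74/2694 = 0.21
MPC = 1 − MPS = 0.79
Autonomous saving = 1465.99 − 0.21(7319) = -71, so a = 71
C = 71 + 0.79(2727) = 71 + 2154.33 = 2225.33

C = 2225.33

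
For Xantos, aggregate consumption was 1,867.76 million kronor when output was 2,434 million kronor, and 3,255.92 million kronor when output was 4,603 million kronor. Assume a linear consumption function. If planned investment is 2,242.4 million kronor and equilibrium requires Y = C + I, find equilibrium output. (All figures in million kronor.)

Y = 7090

MPC = (3255.92 − 1867.76)/(4603 − 2434) = 1388.16/2169 = 0.64
a = 1867.76 − 0.64(2434) = 310
Equilibrium: Y = 310 + 0.64Y + 2242.4
0.36Y = 2552.4, so Y = 2552.4/0.36 = 7090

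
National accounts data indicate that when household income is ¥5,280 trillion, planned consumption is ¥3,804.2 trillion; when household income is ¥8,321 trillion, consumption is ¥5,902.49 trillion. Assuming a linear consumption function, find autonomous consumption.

MPC = ΔC/ΔY = (5902.49 − 3804.2)/(8321 − 5280) = 2098.29/3041 = 0.69
a = C − MPC·Y = 3804.2 − 0.69(5280) = 3804.2 − 3643.2 = 161

a = 161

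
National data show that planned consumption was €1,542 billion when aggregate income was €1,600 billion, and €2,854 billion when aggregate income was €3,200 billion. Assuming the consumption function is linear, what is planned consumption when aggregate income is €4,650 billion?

MPC = (2854 − 1542)/(3200 − 1600) = 1312/1600 = 0.82
a = 1542 − 0.82(1600) = 1542 − 1312 = 230
C = 230 + 0.82(4650) = 230 + 3813 = 4043

C = 4043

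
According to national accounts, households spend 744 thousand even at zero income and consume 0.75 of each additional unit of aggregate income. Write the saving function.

S = Y − C = Y − (744 + 0.75Y) = -744 + (1 − 0.75)Y

S = -744 + 0.25Y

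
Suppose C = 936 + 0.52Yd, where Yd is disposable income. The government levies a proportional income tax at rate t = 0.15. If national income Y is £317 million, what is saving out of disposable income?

S = -806.664

Yd = (1 − 0.15)(317) = 0.85(317) = 269.45
C = 936 + 0.52(269.45) = 936 + 140.114 = 1076.114
S = Yd − C = 269.45 − 1076.114 = -806.664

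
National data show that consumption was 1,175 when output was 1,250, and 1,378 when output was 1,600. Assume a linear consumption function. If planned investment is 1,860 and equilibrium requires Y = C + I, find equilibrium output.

Y = 5500

MPC = (1378 − 1175)/(1600 − 1250) = 203/350 = 0.58
a = 1175 − 0.58(1250) = 450
Equilibrium: Y = 450 + 0.58Y + 1860
0.42Y = 2310, so Y = 2310/0.42 = 5500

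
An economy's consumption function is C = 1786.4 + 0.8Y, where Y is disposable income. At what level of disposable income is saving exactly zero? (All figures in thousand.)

At break-even, C = Y: 1786.4 + 0.8Y = Y
0.2Y = 1786.4, so Y = 1786.4/0.2 = 8932

Y = 8932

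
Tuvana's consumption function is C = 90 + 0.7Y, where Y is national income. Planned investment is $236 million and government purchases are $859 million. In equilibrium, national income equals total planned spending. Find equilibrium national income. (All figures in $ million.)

Y = C + I + G = 90 + 0.7Y + 236 + 859
Y − 0.7Y = 1185
0.3Y = 1185, so Y = 1185/0.3 = 3950

Y = 3950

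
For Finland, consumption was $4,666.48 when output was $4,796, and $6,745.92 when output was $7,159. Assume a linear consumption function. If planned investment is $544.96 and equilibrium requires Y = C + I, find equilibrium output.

MPC = (6745.92 − 4666.48)/(7159 − 4796) = 2079.44/2363 = 0.88
a = 4666.48 − 0.88(4796) = 446
Equilibrium: Y = 446 + 0.88Y + 544.96
0.12Y = 990.96, so Y = 990.96/0.12 = 8258

Y = 8258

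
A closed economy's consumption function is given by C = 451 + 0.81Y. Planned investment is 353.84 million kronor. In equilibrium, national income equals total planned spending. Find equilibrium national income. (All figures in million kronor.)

Y = C + I = 451 + 0.81Y + 353.84
Y − 0.81Y = 804.84
0.19Y = 804.84, so Y = 804.84/0.19 = 4236

Y = 4236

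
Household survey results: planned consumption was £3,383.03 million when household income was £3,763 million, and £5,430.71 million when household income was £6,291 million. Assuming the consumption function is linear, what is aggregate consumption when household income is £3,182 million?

MPC = (5430.71 − 3383.03)/(6291 − 3763) = 2047.68/2528 = 0.81
a = 3383.03 − 0.81(3763) = 3383.03 − 3048.03 = 335
C = 335 + 0.81(3182) = 335 + 2577.42 = 2912.42

C = 2912.42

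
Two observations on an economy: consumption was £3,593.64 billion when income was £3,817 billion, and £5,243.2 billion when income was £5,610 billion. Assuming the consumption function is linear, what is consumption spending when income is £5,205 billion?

MPC = (5243.2 − 3593.64)/(5610 − 3817) = 1649.56/1793 = 0.92
a = 3593.64 − 0.92(3817) = 3593.64 − 3511.64 = 82
C = 82 + 0.92(5205) = 82 + 4788.6 = 4870.6

C = 4870.6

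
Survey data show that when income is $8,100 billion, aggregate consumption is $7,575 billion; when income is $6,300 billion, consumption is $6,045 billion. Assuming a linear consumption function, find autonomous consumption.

MPC = ΔC/ΔY = (7575 − 6045)/(8100 − 6300) = 1530/1800 = 0.85
a = C − MPC·Y = 6045 − 0.85(6300) = 6045 − 5355 = 690

a = 690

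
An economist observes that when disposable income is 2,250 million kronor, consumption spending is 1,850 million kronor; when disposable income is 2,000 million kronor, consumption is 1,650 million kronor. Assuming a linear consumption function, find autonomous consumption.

a = 50

MPC = ΔC/ΔY = (1850 − 1650)/(2250 − 2000) = 200/250 = 0.8
a = C − MPC·Y = 1650 − 0.8(2000) = 1650 − 1600 = 50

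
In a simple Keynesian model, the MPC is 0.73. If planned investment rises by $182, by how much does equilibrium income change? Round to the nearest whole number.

The multiplier is 1/(1 − MPC) = 1/0.27.
ΔY = 182/0.27 = 674.07 ≈ 674

ΔY ≈ 674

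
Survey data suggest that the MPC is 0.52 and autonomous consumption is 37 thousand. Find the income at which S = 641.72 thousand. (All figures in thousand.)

Y = 1414

S = Y − C = -37 + 0.48Y
-37 + 0.48Y = 641.72, so 0.48Y = 678.72 and Y = 1414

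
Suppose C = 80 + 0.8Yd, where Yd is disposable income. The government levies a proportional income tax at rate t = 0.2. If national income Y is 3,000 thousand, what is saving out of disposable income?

S = 400

Yd = (1 − 0.2)(3000) = 0.8(3000) = 2400
C = 80 + 0.8(2400) = 80 + 1920 = 2000
S = Yd − C = 2400 − 2000 = 400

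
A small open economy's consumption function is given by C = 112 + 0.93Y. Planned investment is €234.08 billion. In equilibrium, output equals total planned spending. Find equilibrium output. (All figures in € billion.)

Y = C + I = 112 + 0.93Y + 234.08
Y − 0.93Y = 346.08
0.07Y = 346.08, so Y = 346.08/0.07 = 4944

Y = 4944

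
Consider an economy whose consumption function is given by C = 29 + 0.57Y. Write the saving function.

S = -29 + 0.43Y

S = Y − C = Y − (29 + 0.57Y) = -29 + (1 − 0.57)Y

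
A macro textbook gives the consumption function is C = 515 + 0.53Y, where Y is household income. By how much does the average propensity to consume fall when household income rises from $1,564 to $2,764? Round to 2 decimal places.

At Y = 1564: C = 515 + 0.53(1564) = 1343.92, APC = 1343.92/1564 = 0.859
At Y = 2764: C = 1979.92, APC = 1979.92/2764 = 0.716
Fall in APC = 0.859 − 0.716 = 0.143 ≈ 0.14

ΔAPC = 0.14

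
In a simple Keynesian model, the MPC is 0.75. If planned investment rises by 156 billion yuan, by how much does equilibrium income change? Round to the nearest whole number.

The multiplier is 1/(1 − MPC) = 1/0.25.
ΔY = 156/0.25 = 624.00 ≈ 624

ΔY ≈ 624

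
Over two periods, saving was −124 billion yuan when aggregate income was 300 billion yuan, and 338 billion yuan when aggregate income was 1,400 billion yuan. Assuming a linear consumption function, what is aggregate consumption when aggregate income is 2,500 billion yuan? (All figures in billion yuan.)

MPS = ΔS/ΔY = (338 − (-124))/(1400 − 300) = 462/1100 = 0.42
MPC = 1 − MPS = 0.58
Autonomous saving = -124 − 0.42(300) = -250, so a = 250
C = 250 + 0.58(2500) = 250 + 1450 = 1700

C = 1700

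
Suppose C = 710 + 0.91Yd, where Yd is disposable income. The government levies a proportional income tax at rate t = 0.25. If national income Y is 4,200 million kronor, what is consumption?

C = 3576.5

Yd = (1 − 0.25)(4200) = 0.75(4200) = 3150
C = 710 + 0.91(3150) = 710 + 2866.5 = 3576.5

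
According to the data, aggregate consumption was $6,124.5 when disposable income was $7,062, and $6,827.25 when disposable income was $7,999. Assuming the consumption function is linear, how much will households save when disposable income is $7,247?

S = 983.75

MPC = (6827.25 − 6124.5)/(7999 − 7062) = 702.75/937 = 0.75
a = 6124.5 − 0.75(7062) = 6124.5 − 5296.5 = 828
C = 828 + 0.75(7247) = 6263.25
S = 7247 − 6263.25 = 983.75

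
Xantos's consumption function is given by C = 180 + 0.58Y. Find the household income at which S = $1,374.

S = Y − C = -180 + 0.42Y
-180 + 0.42Y = 1374, so 0.42Y = 1554 and Y = 3700

Y = 3700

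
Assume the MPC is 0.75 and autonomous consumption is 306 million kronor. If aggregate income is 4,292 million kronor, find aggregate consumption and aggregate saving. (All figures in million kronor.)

C = 3525; S = 767

C = 306 + 0.75(4292) = 306 + 3219 = 3525
S = Y − C = 4292 − 3525 = 767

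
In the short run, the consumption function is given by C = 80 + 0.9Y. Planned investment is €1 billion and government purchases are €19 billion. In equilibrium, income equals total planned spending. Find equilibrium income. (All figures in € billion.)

Y = C + I + G = 80 + 0.9Y + 1 + 19
Y − 0.9Y = 100
0.1Y = 100, so Y = 100/0.1 = 1000

Y = 1000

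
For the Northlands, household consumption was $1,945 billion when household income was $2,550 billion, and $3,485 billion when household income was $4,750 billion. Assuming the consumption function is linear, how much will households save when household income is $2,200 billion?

S = 500

MPC = (3485 − 1945)/(4750 − 2550) = 1540/2200 = 0.7
a = 1945 − 0.7(2550) = 1945 − 1785 = 160
C = 160 + 0.7(2200) = 1700
S = 2200 − 1700 = 500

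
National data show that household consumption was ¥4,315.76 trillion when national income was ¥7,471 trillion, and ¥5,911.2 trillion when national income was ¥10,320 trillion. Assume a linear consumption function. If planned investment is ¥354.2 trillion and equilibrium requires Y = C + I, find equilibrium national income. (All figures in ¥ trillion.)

Y = 1105

MPC = (5911.2 − 4315.76)/(10320 − 7471) = 1595.44/2849 = 0.56
a = 4315.76 − 0.56(7471) = 132
Equilibrium: Y = 132 + 0.56Y + 354.2
0.44Y = 486.2, so Y = 486.2/0.44 = 1105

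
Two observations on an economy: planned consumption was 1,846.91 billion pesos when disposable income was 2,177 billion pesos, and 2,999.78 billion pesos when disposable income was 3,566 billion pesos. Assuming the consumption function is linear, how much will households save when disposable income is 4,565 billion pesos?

MPC = (2999.78 − 1846.91)/(3566 − 2177) = 1152.87/1389 = 0.83
a = 1846.91 − 0.83(2177) = 1846.91 − 1806.91 = 40
C = 40 + 0.83(4565) = 3828.95
S = 4565 − 3828.95 = 736.05

S = 736.05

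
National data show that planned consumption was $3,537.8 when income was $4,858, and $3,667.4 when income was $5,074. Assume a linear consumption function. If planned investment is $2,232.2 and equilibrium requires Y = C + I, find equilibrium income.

MPC = (3667.4 − 3537.8)/(5074 − 4858) = 129.6/216 = 0.6
a = 3537.8 − 0.6(4858) = 623
Equilibrium: Y = 623 + 0.6Y + 2232.2
0.4Y = 2855.2, so Y = 2855.2/0.4 = 7138

Y = 7138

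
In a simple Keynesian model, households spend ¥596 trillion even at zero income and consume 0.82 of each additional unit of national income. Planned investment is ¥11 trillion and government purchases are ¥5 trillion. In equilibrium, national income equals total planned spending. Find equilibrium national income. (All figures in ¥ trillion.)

Y = C + I + G = 596 + 0.82Y + 11 + 5
Y − 0.82Y = 612
0.18Y = 612, so Y = 612/0.18 = 3400

Y = 3400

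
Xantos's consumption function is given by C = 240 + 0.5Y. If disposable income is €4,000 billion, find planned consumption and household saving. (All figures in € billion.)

C = 2240; S = 1760

C = 240 + 0.5(4000) = 240 + 2000 = 2240
S = Y − C = 4000 − 2240 = 1760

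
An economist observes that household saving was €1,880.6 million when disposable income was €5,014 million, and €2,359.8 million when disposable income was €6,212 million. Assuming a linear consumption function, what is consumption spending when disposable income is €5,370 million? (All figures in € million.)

C = 3347

MPS = ΔS/ΔY = (2359.8 − 1880.6)/(6212 − 5014) = 479.2/1198 = 0.4
MPC = 1 − MPS = 0.6
Autonomous saving = 1880.6 − 0.4(5014) = -125, so a = 125
C = 125 + 0.6(5370) = 125 + 3222 = 3347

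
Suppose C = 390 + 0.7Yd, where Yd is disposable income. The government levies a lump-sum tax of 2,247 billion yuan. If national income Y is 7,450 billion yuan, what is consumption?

C = 4032.1

Yd = Y − T = 7450 − 2247 = 5203
C = 390 + 0.7(5203) = 390 + 3642.1 = 4032.1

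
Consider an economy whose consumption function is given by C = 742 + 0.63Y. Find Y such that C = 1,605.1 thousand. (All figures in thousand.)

742 + 0.63Y = 1605.1
0.63Y = 863.1, so Y = 863.1/0.63 = 1370

Y = 1370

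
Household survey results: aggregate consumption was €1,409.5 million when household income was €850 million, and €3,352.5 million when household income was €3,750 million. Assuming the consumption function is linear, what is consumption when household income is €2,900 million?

C = 2783

MPC = (3352.5 − 1409.5)/(3750 − 850) = 1943/2900 = 0.67
a = 1409.5 − 0.67(850) = 1409.5 − 569.5 = 840
C = 840 + 0.67(2900) = 840 + 1943 = 2783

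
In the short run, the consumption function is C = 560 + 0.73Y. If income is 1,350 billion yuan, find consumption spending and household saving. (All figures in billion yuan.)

C = 560 + 0.73(1350) = 560 + 985.5 = 1545.5
S = Y − C = 1350 − 1545.5 = -195.5

C = 1545.5; S = -195.5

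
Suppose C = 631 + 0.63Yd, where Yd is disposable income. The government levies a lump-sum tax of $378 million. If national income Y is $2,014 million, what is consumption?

C = 1661.68

Yd = Y − T = 2014 − 378 = 1636
C = 631 + 0.63(1636) = 631 + 1030.68 = 1661.68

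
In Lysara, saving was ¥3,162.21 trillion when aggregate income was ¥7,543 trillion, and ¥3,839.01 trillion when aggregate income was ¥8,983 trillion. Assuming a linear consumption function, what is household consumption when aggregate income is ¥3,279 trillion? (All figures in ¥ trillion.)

MPS = ΔS/ΔY = (3839.01 − 3162.21)/(8983 − 7543) = 676.8/1440 = 0.47
MPC = 1 − MPS = 0.53
Autonomous saving = 3162.21 − 0.47(7543) = -383, so a = 383
C = 383 + 0.53(3279) = 383 + 1737.87 = 2120.87

C = 2120.87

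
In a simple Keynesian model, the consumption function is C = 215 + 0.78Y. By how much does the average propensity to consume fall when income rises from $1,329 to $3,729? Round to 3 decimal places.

ΔAPC = 0.104

At Y = 1329: C = 215 + 0.78(1329) = 1251.62, APC = 1251.62/1329 = 0.9418
At Y = 3729: C = 3123.62, APC = 3123.62/3729 = 0.8377
Fall in APC = 0.9418 − 0.8377 = 0.1041 ≈ 0.104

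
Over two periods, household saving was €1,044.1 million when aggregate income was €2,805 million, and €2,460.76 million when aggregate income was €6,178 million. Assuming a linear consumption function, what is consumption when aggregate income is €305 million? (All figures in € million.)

C = 310.9

MPS = ΔS/ΔY = (2460.76 − 1044.1)/(6178 − 2805) = 1416.66/3373 = 0.42
MPC = 1 − MPS = 0.58
Autonomous saving = 1044.1 − 0.42(2805) = -134, so a = 134
C = 134 + 0.58(305) = 134 + 176.9 = 310.9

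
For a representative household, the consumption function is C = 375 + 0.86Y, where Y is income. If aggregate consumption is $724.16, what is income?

Y = 406

375 + 0.86Y = 724.16
0.86Y = 349.16, so Y = 349.16/0.86 = 406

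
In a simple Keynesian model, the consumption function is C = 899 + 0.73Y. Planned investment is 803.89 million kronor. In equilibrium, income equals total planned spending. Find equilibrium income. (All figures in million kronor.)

Y = C + I = 899 + 0.73Y + 803.89
Y − 0.73Y = 1702.89
0.27Y = 1702.89, so Y = 1702.89/0.27 = 6307

Y = 6307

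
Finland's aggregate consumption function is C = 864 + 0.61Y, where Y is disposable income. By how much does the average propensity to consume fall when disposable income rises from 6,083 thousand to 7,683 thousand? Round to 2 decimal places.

At Y = 6083: C = 864 + 0.61(6083) = 4574.63, APC = 4574.63/6083 = 0.752
At Y = 7683: C = 5550.63, APC = 5550.63/7683 = 0.722
Fall in APC = 0.752 − 0.722 = 0.03

ΔAPC = 0.03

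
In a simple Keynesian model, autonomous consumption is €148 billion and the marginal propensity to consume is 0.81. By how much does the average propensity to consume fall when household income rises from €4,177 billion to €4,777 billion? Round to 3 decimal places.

At Y = 4177: C = 148 + 0.81(4177) = 3531.37, APC = 3531.37/4177 = 0.8454
At Y = 4777: C = 4017.37, APC = 4017.37/4777 = 0.8410
Fall in APC = 0.8454 − 0.8410 = 0.0044 ≈ 0.004

ΔAPC = 0.004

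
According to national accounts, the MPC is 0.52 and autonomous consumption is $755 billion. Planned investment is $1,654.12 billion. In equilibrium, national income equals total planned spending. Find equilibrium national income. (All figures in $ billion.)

Y = 5019

Y = C + I = 755 + 0.52Y + 1654.12
Y − 0.52Y = 2409.12
0.48Y = 2409.12, so Y = 2409.12/0.48 = 5019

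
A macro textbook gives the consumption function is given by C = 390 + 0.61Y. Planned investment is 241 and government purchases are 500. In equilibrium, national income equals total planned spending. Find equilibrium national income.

Y = C + I + G = 390 + 0.61Y + 241 + 500
Y − 0.61Y = 1131
0.39Y = 1131, so Y = 1131/0.39 = 2900

Y = 2900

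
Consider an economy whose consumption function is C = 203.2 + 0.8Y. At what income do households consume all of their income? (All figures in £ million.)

At break-even, C = Y: 203.2 + 0.8Y = Y
0.2Y = 203.2, so Y = 203.2/0.2 = 1016

Y = 1016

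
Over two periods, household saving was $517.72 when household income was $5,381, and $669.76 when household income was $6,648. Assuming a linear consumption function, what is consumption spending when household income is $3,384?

MPS = ΔS/ΔY = (669.76 − 517.72)/(6648 − 5381) = 152.04/1267 = 0.12
MPC = 1 − MPS = 0.88
Autonomous saving = 517.72 − 0.12(5381) = -128, so a = 128
C = 128 + 0.88(3384) = 128 + 2977.92 = 3105.92

C = 3105.92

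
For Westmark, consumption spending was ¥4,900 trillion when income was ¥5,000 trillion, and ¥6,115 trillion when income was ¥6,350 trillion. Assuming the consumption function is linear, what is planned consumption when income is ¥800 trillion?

C = 1120

MPC = (6115 − 4900)/(6350 − 5000) = 1215/1350 = 0.9
a = 4900 − 0.9(5000) = 4900 − 4500 = 400
C = 400 + 0.9(800) = 400 + 720 = 1120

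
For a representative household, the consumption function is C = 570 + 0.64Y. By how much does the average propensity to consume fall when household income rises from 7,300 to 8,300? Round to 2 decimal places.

ΔAPC = 0.01

At Y = 7300: C = 570 + 0.64(7300) = 5242, APC = 5242/7300 = 0.718
At Y = 8300: C = 5882, APC = 5882/8300 = 0.709
Fall in APC = 0.718 − 0.709 = 0.009 ≈ 0.01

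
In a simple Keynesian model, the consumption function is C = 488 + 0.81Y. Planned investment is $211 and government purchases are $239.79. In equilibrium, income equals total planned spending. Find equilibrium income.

Y = C + I + G = 488 + 0.81Y + 211 + 239.79
Y − 0.81Y = 938.79
0.19Y = 938.79, so Y = 938.79/0.19 = 4941

Y = 4941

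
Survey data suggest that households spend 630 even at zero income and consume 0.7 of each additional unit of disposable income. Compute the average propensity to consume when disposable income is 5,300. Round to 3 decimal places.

C = 630 + 0.7(5300) = 4340
APC = C/Y = 4340/5300 = 0.819

APC = 0.819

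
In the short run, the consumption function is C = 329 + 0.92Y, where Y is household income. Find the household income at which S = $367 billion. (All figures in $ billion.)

S = Y − C = -329 + 0.08Y
-329 + 0.08Y = 367, so 0.08Y = 696 and Y = 8700

Y = 8700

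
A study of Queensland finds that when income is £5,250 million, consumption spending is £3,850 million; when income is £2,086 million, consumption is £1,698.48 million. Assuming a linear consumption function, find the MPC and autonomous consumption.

MPC = ΔC/ΔY = (3850 − 1698.48)/(5250 − 2086) = 2151.52/3164 = 0.68
a = C − MPC·Y = 1698.48 − 0.68(2086) = 1698.48 − 1418.48 = 280

MPC = 0.68; a = 280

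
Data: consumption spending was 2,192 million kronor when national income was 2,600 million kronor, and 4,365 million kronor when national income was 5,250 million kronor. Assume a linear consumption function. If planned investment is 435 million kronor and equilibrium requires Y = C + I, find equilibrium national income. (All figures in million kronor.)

MPC = (4365 − 2192)/(5250 − 2600) = 2173/2650 = 0.82
a = 2192 − 0.82(2600) = 60
Equilibrium: Y = 60 + 0.82Y + 435
0.18Y = 495, so Y = 495/0.18 = 2750

Y = 2750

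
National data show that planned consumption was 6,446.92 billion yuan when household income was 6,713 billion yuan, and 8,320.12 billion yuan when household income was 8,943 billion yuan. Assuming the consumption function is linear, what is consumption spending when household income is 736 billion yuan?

MPC = (8320.12 − 6446.92)/(8943 − 6713) = 1873.2/2230 = 0.84
a = 6446.92 − 0.84(6713) = 6446.92 − 5638.92 = 808
C = 808 + 0.84(736) = 808 + 618.24 = 1426.24

C = 1426.24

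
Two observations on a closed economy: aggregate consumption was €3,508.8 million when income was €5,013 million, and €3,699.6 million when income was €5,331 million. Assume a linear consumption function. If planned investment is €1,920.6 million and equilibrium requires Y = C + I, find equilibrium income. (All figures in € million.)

Y = 6054

MPC = (3699.6 − 3508.8)/(5331 − 5013) = 190.8/318 = 0.6
a = 3508.8 − 0.6(5013) = 501
Equilibrium: Y = 501 + 0.6Y + 1920.6
0.4Y = 2421.6, so Y = 2421.6/0.4 = 6054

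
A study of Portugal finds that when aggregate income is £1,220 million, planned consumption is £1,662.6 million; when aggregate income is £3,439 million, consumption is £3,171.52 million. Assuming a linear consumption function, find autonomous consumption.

a = 833

MPC = ΔC/ΔY = (3171.52 − 1662.6)/(3439 − 1220) = 1508.92/2219 = 0.68
a = C − MPC·Y = 1662.6 − 0.68(1220) = 1662.6 − 829.6 = 833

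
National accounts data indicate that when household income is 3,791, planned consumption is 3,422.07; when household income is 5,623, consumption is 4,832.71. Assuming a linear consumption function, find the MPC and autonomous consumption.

MPC = ΔC/ΔY = (4832.71 − 3422.07)/(5623 − 3791) = 1410.64/1832 = 0.77
a = C − MPC·Y = 3422.07 − 0.77(3791) = 3422.07 − 2919.07 = 503

MPC = 0.77; a = 503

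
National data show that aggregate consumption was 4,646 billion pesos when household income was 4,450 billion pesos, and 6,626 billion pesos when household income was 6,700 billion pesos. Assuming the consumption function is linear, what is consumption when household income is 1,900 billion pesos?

MPC = (6626 − 4646)/(6700 − 4450) = 1980/2250 = 0.88
a = 4646 − 0.88(4450) = 4646 − 3916 = 730
C = 730 + 0.88(1900) = 730 + 1672 = 2402

C = 2402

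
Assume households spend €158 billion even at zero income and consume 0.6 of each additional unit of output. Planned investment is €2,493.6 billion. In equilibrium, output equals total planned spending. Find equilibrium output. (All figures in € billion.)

Y = 6629

Y = C + I = 158 + 0.6Y + 2493.6
Y − 0.6Y = 2651.6
0.4Y = 2651.6, so Y = 2651.6/0.4 = 6629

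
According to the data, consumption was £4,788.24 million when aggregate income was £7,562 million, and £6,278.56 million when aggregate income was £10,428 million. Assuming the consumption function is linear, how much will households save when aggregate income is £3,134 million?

S = 648.32

MPC = (6278.56 − 4788.24)/(10428 − 7562) = 1490.32/2866 = 0.52
a = 4788.24 − 0.52(7562) = 4788.24 − 3932.24 = 856
C = 856 + 0.52(3134) = 2485.68
S = 3134 − 2485.68 = 648.32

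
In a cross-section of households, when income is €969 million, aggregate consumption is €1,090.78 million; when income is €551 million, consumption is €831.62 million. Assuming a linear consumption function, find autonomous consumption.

a = 490

MPC = ΔC/ΔY = (1090.78 − 831.62)/(969 − 551) = 259.16/418 = 0.62
a = C − MPC·Y = 831.62 − 0.62(551) = 831.62 − 341.62 = 490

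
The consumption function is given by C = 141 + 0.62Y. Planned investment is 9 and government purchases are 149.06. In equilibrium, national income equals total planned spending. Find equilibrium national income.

Y = 787

Y = C + I + G = 141 + 0.62Y + 9 + 149.06
Y − 0.62Y = 299.06
0.38Y = 299.06, so Y = 299.06/0.38 = 787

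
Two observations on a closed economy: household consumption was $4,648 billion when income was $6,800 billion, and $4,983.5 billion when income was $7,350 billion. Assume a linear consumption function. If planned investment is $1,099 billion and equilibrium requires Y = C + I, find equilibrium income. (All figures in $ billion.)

MPC = (4983.5 − 4648)/(7350 − 6800) = 335.5/550 = 0.61
a = 4648 − 0.61(6800) = 500
Equilibrium: Y = 500 + 0.61Y + 1099
0.39Y = 1599, so Y = 1599/0.39 = 4100

Y = 4100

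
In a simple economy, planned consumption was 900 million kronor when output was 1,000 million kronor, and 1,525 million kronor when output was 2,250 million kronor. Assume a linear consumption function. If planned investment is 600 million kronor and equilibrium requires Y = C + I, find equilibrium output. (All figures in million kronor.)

Y = 2000

MPC = (1525 − 900)/(2250 − 1000) = 625/1250 = 0.5
a = 900 − 0.5(1000) = 400
Equilibrium: Y = 400 + 0.5Y + 600
0.5Y = 1000, so Y = 1000/0.5 = 2000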